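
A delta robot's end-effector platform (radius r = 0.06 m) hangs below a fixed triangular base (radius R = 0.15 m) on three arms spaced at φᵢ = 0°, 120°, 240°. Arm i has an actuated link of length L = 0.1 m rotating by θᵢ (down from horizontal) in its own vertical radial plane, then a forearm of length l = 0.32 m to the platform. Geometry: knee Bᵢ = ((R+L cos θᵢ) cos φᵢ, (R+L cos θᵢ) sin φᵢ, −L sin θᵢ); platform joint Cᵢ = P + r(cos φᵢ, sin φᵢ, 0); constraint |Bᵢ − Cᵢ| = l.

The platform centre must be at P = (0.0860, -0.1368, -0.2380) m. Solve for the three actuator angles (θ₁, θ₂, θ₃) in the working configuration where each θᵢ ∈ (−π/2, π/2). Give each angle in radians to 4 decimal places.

arm 1 (φ=0.0°): x'=0.0860, y'=-0.1368
  A=0.0040, B=-0.2380, C=(l²−L²−A²−y'²−z²)/(2L)=0.0851
  θ1 = atan2(B,A) + arccos(C/0.2380) = -0.3489
arm 2 (φ=120.0°): x'=-0.1615, y'=-0.0061
  A cos θ + B sin θ = C:  0.2515·cos θ + -0.2380·sin θ = -0.1376
  θ2 = atan2(B,A) + arccos(C/0.3462) = 1.2216
φ3=240.0° → target in arm frame (0.0755, 0.1429)
  A=0.0145, B=-0.2380, C=(l²−L²−A²−y'²−z²)/(2L)=0.0757
  √(A²+B²)=0.2384;  θ3 = -1.5098+1.2479 ≈ -0.2619

θ₁ = -0.3489, θ₂ = 1.2216, θ₃ = -0.2619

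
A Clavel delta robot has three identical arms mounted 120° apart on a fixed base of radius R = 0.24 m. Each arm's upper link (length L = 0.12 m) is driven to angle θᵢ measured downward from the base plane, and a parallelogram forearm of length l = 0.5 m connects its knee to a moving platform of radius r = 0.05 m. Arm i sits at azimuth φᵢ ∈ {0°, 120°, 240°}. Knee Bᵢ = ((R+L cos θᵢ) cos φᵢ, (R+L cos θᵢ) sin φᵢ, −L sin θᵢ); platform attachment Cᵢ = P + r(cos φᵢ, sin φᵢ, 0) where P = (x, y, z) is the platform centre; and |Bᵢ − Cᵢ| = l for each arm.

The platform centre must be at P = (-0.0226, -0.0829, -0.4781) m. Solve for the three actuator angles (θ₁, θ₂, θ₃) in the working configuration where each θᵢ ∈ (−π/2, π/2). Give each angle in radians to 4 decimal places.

rotate P by −φ1: (-0.0226, -0.0829, -0.4781)
  e−x'=0.2126;  (l²−L²−(e−x')²−y'²−z²)/2L = -0.1877
  γ=atan2(-0.4781,0.2126)=-1.1524;  ψ=arccos(-0.3587)=1.9377;  θ1=γ+ψ≈0.7853
φ2=120.0° → target in arm frame (-0.0605, 0.0610)
  A cos θ + B sin θ = C:  0.2505·cos θ + -0.4781·sin θ = -0.2477
  θ2 = atan2(B,A) + arccos(C/0.5397) = 0.9594
rotate P by −φ3: (0.0831, 0.0219, -0.4781)
  A=0.1069, B=-0.4781, C=(l²−L²−A²−y'²−z²)/(2L)=-0.0204
  θ3 = atan2(B,A) + arccos(C/0.4899) = 0.2616

θ₁ = 0.7853, θ₂ = 0.9594, θ₃ = 0.2616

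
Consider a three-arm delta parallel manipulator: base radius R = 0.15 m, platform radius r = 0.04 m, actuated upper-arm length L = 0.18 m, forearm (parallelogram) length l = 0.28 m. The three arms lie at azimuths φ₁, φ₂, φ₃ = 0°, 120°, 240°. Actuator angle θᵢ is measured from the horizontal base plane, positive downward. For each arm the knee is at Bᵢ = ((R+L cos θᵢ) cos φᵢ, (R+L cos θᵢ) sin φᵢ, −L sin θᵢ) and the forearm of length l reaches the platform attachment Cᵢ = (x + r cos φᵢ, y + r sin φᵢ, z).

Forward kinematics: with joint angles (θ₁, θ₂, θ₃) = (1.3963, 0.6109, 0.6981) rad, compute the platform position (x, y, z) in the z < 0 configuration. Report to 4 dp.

(-0.1175, 0.0092, -0.2837)

O1 = (0.1413·cos0.0°, 0.1413·sin0.0°, -0.1773) = (0.1413, 0.0000, -0.1773)
φ2=120.0°: virtual centre (-0.1287, 0.2230, -0.1032), radius l
φ3=240.0°: virtual centre (-0.1239, -0.2147, -0.1157), radius l
eliminate P² terms by subtracting sphere 1 from 2 and 3
linear system: -0.5399x+0.4459y = 0.0256−0.1480z; -0.5304x+-0.4294y = 0.0235−0.1231z
Cramer: x(z) = -0.0458+0.2530z;  y(z) = 0.0019-0.0257z
into |P−O₁|² = l²: 1.0646z² + 0.2598z + -0.0120 = 0;  Δ = 0.1186;  z = -0.2837 or 0.0397 → z<0 root = -0.2837
x = -0.1175, y = 0.0092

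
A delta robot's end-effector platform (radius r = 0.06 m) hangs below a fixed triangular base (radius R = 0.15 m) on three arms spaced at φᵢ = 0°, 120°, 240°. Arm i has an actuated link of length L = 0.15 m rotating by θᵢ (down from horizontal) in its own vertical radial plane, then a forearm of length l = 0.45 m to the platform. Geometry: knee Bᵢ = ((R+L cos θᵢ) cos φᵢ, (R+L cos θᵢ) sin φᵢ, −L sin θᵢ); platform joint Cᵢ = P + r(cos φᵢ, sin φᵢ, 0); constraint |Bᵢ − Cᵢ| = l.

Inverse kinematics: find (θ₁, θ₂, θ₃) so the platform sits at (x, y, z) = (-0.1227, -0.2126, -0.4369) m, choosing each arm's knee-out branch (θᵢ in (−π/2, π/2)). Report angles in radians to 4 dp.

θ₁ = 1.2215, θ₂ = 1.2217, θ₃ = -0.0872

arm 1 (φ=0.0°): x'=-0.1227, y'=-0.2126
  A=0.2127, B=-0.4369, C=(l²−L²−A²−y'²−z²)/(2L)=-0.3377
  θ1 = atan2(B,A) + arccos(C/0.4859) = 1.2215
arm 2 (φ=120.0°): x'=-0.1228, y'=0.2126
  A=0.2128, B=-0.4369, C=(l²−L²−A²−y'²−z²)/(2L)=-0.3378
  √(A²+B²)=0.4860;  θ2 = -1.1176+2.3393 ≈ 1.2217
arm 3 (φ=240.0°): x'=0.2455, y'=0.0000
  A=-0.1555, B=-0.4369, C=(l²−L²−A²−y'²−z²)/(2L)=-0.1168
  √(A²+B²)=0.4637;  θ3 = -1.9127+1.8255 ≈ -0.0872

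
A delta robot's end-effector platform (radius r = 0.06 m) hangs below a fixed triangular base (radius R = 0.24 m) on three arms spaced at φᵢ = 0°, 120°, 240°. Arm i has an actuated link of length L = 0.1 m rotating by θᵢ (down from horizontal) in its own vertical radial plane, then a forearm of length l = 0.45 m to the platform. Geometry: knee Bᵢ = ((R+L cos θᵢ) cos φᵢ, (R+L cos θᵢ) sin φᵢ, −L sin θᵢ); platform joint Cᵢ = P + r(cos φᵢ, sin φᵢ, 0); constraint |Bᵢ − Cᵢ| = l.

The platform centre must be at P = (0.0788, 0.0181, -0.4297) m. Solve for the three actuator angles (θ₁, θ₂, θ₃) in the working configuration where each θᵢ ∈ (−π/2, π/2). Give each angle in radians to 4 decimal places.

θ₁ = 0.2620, θ₂ = 0.8724, θ₃ = 1.0470

rotate P by −φ1: (0.0788, 0.0181, -0.4297)
  A=0.1012, B=-0.4297, C=(l²−L²−A²−y'²−z²)/(2L)=-0.0136
  θ1 = atan2(B,A) + arccos(C/0.4415) = 0.2620
φ2=120.0° → target in arm frame (-0.0237, -0.0773)
  A cos θ + B sin θ = C:  0.2037·cos θ + -0.4297·sin θ = -0.1981
  θ2 = atan2(B,A) + arccos(C/0.4755) = 0.8724
φ3=240.0° → target in arm frame (-0.0551, 0.0592)
  e−x'=0.2351;  (l²−L²−(e−x')²−y'²−z²)/2L = -0.2545
  γ=atan2(-0.4297,0.2351)=-1.0702;  ψ=arccos(-0.5197)=2.1173;  θ3=γ+ψ≈1.0470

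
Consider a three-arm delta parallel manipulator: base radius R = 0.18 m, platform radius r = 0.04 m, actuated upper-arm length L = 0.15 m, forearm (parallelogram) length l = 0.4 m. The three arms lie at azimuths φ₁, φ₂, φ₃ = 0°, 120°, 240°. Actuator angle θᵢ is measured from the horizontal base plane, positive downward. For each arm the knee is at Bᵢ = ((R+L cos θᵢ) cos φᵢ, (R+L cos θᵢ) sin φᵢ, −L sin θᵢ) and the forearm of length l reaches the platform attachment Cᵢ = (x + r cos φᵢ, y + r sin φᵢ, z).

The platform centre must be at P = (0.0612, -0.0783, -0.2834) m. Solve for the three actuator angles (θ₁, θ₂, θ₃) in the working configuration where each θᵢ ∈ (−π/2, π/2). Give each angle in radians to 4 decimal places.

θ₁ = -0.2619, θ₂ = 0.6980, θ₃ = -0.0872

arm 1 (φ=0.0°): x'=0.0612, y'=-0.0783
  A=0.0788, B=-0.2834, C=(l²−L²−A²−y'²−z²)/(2L)=0.1495
  θ1 = atan2(B,A) + arccos(C/0.2942) = -0.2619
arm 2 (φ=120.0°): x'=-0.0984, y'=-0.0139
  e−x'=0.2384;  (l²−L²−(e−x')²−y'²−z²)/2L = 0.0005
  √(A²+B²)=0.3703;  θ2 = -0.8714+1.5694 ≈ 0.6980
φ3=240.0° → target in arm frame (0.0372, 0.0922)
  A cos θ + B sin θ = C:  0.1028·cos θ + -0.2834·sin θ = 0.1271
  θ3 = atan2(B,A) + arccos(C/0.3015) = -0.0872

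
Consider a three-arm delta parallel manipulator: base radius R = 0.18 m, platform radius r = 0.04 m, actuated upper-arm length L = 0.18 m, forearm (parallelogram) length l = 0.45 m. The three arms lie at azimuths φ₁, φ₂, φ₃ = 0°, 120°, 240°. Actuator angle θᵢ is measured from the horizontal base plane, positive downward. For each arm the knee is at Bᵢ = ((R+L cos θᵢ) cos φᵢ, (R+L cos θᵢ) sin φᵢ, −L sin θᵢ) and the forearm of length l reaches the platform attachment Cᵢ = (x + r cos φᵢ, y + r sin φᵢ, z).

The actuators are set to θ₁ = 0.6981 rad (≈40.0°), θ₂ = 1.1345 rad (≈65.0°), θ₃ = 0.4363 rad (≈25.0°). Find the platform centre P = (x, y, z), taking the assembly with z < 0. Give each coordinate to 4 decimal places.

(0.0218, -0.1194, -0.4659)

φ1=0.0°: virtual centre (0.2779, 0.0000, -0.1157), radius l
φ2=120.0°: virtual centre (-0.1080, 0.1871, -0.1631), radius l
centre 3 = (0.3031·cos240.0°, 0.3031·sin240.0°, -0.0761) = (-0.1516, -0.2625, -0.0761)
|centre ₂|²−|centre ₁|² = -0.0173;  |centre ₃|²−|centre ₁|² = 0.0071
[-0.7718 0.3742 -0.0949]·P = -0.0173;  [-0.8589 -0.5251 0.0793]·P = 0.0071
det = 0.7267;  x = 0.0089+-0.0277z,  y = -0.0280+0.1963z
quadratic in z: (1.0393)z²+(0.2353)z+(-0.1160)=0, √Δ=0.7331 → z ∈ {-0.4659, 0.2395}; z = -0.4659 (taking z<0)
x = 0.0218, y = -0.1194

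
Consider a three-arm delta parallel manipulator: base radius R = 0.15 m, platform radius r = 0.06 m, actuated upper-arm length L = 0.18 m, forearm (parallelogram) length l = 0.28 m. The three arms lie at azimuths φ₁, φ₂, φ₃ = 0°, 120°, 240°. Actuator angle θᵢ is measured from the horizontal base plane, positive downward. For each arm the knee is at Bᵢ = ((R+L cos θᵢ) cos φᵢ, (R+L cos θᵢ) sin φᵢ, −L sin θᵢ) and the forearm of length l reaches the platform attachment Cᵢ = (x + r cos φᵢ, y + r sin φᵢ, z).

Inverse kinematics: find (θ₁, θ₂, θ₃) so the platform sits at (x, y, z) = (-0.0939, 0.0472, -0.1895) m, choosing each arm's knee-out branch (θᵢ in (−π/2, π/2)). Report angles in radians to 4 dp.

φ1=0.0° → target in arm frame (-0.0939, 0.0472)
  A cos θ + B sin θ = C:  0.1839·cos θ + -0.1895·sin θ = -0.0721
  θ1 = atan2(B,A) + arccos(C/0.2641) = 1.0470
φ2=120.0° → target in arm frame (0.0878, 0.0577)
  e−x'=0.0022;  (l²−L²−(e−x')²−y'²−z²)/2L = 0.0188
  θ2 = atan2(B,A) + arccos(C/0.1895) = -0.0877
rotate P by −φ3: (0.0061, -0.1049, -0.1895)
  e−x'=0.0839;  (l²−L²−(e−x')²−y'²−z²)/2L = -0.0221
  θ3 = atan2(B,A) + arccos(C/0.2073) = 0.5238

θ₁ = 1.0470, θ₂ = -0.0877, θ₃ = 0.5238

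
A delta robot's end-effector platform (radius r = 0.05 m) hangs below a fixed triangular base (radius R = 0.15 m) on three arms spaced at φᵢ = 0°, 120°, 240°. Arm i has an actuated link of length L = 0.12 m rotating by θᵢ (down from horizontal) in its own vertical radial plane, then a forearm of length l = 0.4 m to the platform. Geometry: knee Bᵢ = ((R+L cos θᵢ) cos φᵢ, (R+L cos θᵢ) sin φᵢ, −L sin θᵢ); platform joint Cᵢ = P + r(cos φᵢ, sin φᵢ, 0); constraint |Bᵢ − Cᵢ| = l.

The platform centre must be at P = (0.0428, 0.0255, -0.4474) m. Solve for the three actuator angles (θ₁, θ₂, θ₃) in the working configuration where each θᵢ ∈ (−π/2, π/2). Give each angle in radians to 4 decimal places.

θ₁ = 0.6980, θ₂ = 0.8724, θ₃ = 1.0469

arm 1 (φ=0.0°): x'=0.0428, y'=0.0255
  A cos θ + B sin θ = C:  0.0572·cos θ + -0.4474·sin θ = -0.2437
  θ1 = atan2(B,A) + arccos(C/0.4510) = 0.6980
arm 2 (φ=120.0°): x'=0.0007, y'=-0.0498
  A=0.0993, B=-0.4474, C=(l²−L²−A²−y'²−z²)/(2L)=-0.2788
  √(A²+B²)=0.4583;  θ2 = -1.3524+2.2248 ≈ 0.8724
φ3=240.0° → target in arm frame (-0.0435, 0.0243)
  e−x'=0.1435;  (l²−L²−(e−x')²−y'²−z²)/2L = -0.3156
  γ=atan2(-0.4474,0.1435)=-1.2605;  ψ=arccos(-0.6717)=2.3073;  θ3=γ+ψ≈1.0469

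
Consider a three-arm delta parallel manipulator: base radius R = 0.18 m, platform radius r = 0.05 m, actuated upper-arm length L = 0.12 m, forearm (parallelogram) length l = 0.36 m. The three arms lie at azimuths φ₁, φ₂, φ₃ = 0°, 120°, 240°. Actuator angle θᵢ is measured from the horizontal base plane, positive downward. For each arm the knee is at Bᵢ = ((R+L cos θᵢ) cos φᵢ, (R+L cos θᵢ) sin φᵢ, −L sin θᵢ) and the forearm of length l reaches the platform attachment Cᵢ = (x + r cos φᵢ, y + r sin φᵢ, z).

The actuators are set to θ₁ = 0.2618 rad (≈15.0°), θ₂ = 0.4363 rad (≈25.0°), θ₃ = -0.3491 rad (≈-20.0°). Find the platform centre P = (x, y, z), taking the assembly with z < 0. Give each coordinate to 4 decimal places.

arm 1 at φ=0.0°: (R−r)+L cos θ1 = 0.2459;  centre 1 = (0.2459, 0.0000, -0.0311)
φ2=120.0°: virtual centre (-0.1194, 0.2068, -0.0507), radius l
arm 3 at φ=240.0°: (R−r)+L cos θ3 = 0.2428;  centre 3 = (-0.1214, -0.2102, 0.0410)
|centre ₂|²−|centre ₁|² = -0.0019;  |centre ₃|²−|centre ₁|² = -0.0008
linear system: -0.7306x+0.4135y = -0.0019−-0.0393z; -0.7346x+-0.4205y = -0.0008−0.1442z
Cramer: x(z) = 0.0018+0.0706z;  y(z) = -0.0013+0.2197z
sphere 1 gives Az²+Bz+C=0 with A=1.0532, B=0.0271, C=-0.0691;  B²−4AC=0.2917;  roots -0.2693, 0.2435;  negative root z = -0.2693
x = -0.0172, y = -0.0604

(-0.0172, -0.0604, -0.2693)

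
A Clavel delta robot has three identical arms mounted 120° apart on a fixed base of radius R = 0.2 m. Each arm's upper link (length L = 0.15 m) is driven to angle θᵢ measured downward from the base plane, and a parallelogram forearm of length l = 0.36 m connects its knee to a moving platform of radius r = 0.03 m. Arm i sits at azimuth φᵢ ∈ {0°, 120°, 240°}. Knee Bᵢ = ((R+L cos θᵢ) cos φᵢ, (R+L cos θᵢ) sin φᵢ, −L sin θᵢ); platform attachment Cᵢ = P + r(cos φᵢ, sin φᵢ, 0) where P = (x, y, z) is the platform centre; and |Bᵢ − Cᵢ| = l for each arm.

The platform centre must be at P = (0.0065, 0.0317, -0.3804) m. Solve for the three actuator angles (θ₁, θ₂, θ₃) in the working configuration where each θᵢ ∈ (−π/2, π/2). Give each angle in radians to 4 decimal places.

θ₁ = 0.9599, θ₂ = 0.8728, θ₃ = 1.1345

rotate P by −φ1: (0.0065, 0.0317, -0.3804)
  e−x'=0.1635;  (l²−L²−(e−x')²−y'²−z²)/2L = -0.2178
  √(A²+B²)=0.4140;  θ1 = -1.1649+2.1247 ≈ 0.9599
arm 2 (φ=120.0°): x'=0.0242, y'=-0.0215
  A cos θ + B sin θ = C:  0.1458·cos θ + -0.3804·sin θ = -0.1977
  √(A²+B²)=0.4074;  θ2 = -1.2048+2.0776 ≈ 0.8728
rotate P by −φ3: (-0.0307, -0.0102, -0.3804)
  e−x'=0.2007;  (l²−L²−(e−x')²−y'²−z²)/2L = -0.2600
  √(A²+B²)=0.4301;  θ3 = -1.0853+2.2199 ≈ 1.1345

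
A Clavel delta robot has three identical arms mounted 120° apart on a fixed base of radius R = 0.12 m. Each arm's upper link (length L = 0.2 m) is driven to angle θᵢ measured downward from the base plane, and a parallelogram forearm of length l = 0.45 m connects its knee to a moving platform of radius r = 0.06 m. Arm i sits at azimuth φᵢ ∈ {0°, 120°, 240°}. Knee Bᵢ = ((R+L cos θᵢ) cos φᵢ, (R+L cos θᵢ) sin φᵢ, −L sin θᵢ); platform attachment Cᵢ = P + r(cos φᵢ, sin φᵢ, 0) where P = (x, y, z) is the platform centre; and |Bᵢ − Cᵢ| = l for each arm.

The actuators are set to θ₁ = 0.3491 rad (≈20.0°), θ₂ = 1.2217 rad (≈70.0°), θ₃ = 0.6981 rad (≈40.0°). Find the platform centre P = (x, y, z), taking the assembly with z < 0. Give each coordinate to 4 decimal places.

arm 1 at φ=0.0°: e+L cos θ1 = 0.2479;  S1 = (0.2479, 0.0000, -0.0684)
φ2=120.0°: virtual centre (-0.0642, 0.1112, -0.1879), radius l
arm 3 at φ=240.0°: e+L cos θ3 = 0.2132;  S3 = (-0.1066, -0.1846, -0.1286)
|S₂|²−|S₁|² = -0.0143;  |S₃|²−|S₁|² = -0.0042
linear system: -0.6243x+0.2224y = -0.0143−-0.2391z; -0.7091x+-0.3693y = -0.0042−-0.1203z
det = 0.3883;  x = 0.0160+-0.2963z,  y = -0.0195+0.2432z
sphere 1 gives Az²+Bz+C=0 with A=1.1469, B=0.2648, C=-0.1437;  B²−4AC=0.7292;  roots -0.4877, 0.2568;  negative root z = -0.4877
x = 0.1605, y = -0.1381

(0.1605, -0.1381, -0.4877)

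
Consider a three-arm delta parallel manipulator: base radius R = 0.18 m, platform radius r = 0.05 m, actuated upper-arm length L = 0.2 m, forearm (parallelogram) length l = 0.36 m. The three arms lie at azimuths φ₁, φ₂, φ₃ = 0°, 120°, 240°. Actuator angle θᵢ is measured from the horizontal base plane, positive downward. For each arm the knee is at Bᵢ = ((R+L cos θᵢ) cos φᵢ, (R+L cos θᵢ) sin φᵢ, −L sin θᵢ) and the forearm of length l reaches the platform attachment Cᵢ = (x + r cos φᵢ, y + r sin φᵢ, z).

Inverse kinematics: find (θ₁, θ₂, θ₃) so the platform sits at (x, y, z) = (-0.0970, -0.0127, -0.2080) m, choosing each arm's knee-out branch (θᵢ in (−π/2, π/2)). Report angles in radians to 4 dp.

θ₁ = 0.8725, θ₂ = 0.0872, θ₃ = -0.0872

φ1=0.0° → target in arm frame (-0.0970, -0.0127)
  A=0.2270, B=-0.2080, C=(l²−L²−A²−y'²−z²)/(2L)=-0.0134
  √(A²+B²)=0.3079;  θ1 = -0.7417+1.6143 ≈ 0.8725
φ2=120.0° → target in arm frame (0.0375, 0.0904)
  A=0.0925, B=-0.2080, C=(l²−L²−A²−y'²−z²)/(2L)=0.0740
  √(A²+B²)=0.2276;  θ2 = -1.1524+1.2395 ≈ 0.0872
arm 3 (φ=240.0°): x'=0.0595, y'=-0.0777
  e−x'=0.0705;  (l²−L²−(e−x')²−y'²−z²)/2L = 0.0883
  θ3 = atan2(B,A) + arccos(C/0.2196) = -0.0872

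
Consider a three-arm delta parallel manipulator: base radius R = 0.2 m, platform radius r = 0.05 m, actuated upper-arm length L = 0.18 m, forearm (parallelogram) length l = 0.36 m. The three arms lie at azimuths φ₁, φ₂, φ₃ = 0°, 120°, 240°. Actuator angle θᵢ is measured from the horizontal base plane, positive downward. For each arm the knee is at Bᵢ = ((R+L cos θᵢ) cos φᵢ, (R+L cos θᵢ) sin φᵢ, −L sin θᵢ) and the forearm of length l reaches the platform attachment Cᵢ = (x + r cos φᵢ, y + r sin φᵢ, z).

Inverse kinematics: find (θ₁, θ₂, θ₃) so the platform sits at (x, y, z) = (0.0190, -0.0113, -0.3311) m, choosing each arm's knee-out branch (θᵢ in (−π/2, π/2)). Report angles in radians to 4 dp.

θ₁ = 0.6107, θ₂ = 0.7855, θ₃ = 0.6981

arm 1 (φ=0.0°): x'=0.0190, y'=-0.0113
  A=0.1310, B=-0.3311, C=(l²−L²−A²−y'²−z²)/(2L)=-0.0825
  γ=atan2(-0.3311,0.1310)=-1.1940;  ψ=arccos(-0.2318)=1.8047;  θ1=γ+ψ≈0.6107
arm 2 (φ=120.0°): x'=-0.0193, y'=-0.0108
  A=0.1693, B=-0.3311, C=(l²−L²−A²−y'²−z²)/(2L)=-0.1144
  θ2 = atan2(B,A) + arccos(C/0.3719) = 0.7855
φ3=240.0° → target in arm frame (0.0003, 0.0221)
  A=0.1497, B=-0.3311, C=(l²−L²−A²−y'²−z²)/(2L)=-0.0981
  θ3 = atan2(B,A) + arccos(C/0.3634) = 0.6981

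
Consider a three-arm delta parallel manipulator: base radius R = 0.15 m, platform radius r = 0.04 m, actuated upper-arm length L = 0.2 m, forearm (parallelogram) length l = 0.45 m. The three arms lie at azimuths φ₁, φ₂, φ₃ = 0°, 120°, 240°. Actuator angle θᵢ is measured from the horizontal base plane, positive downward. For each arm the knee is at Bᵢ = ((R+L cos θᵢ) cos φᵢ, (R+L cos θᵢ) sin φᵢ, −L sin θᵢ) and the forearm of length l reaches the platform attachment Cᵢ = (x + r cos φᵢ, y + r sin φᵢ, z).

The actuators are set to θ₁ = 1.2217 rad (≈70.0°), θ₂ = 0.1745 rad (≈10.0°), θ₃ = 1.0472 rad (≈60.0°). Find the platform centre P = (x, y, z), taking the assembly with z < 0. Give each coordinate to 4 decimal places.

(-0.1359, 0.1546, -0.4704)

φ1=0.0°: virtual centre (0.1784, 0.0000, -0.1879), radius l
arm 2 at φ=120.0°: e+L cos θ2 = 0.3070;  centre 2 = (-0.1535, 0.2658, -0.0347)
arm 3 at φ=240.0°: e+L cos θ3 = 0.2100;  centre 3 = (-0.1050, -0.1819, -0.1732)
|centre ₂|²−|centre ₁|² = 0.0283;  |centre ₃|²−|centre ₁|² = 0.0069
linear system: -0.6638x+0.5317y = 0.0283−0.3064z; -0.5668x+-0.3637y = 0.0069−0.0295z
det = 0.5428;  x = -0.0258+0.2342z,  y = 0.0210+-0.2840z
quadratic in z: (1.1355)z²+(0.2683)z+(-0.1251)=0, √Δ=0.8000 → z ∈ {-0.4704, 0.2341}; z = -0.4704 (taking z<0)
x = -0.1359, y = 0.1546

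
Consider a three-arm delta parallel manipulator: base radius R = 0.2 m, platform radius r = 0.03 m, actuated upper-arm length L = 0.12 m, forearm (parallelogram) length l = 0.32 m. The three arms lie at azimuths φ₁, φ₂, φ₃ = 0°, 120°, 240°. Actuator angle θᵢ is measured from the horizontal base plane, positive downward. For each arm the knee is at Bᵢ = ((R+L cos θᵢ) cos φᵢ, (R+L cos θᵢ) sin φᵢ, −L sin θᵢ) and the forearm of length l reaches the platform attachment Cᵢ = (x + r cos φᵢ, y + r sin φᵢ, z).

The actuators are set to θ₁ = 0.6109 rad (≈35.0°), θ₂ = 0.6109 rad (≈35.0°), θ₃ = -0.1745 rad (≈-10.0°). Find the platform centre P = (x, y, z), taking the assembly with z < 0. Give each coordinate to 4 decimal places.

O1 = (0.2683·cos0.0°, 0.2683·sin0.0°, -0.0688) = (0.2683, 0.0000, -0.0688)
O2 = (0.2683·cos120.0°, 0.2683·sin120.0°, -0.0688) = (-0.1341, 0.2324, -0.0688)
arm 3 at φ=240.0°: ρ3 = 0.2882;  O3 = (-0.1441, -0.2496, 0.0208)
subtract pairs → two planes through P
linear system: -0.8049x+0.4647y = 0.0000−0.0000z; -0.8248x+-0.4991y = 0.0068−0.1793z
det = 0.7850;  x = -0.0040+0.1062z,  y = -0.0069+0.1839z
into |P−O₁|² = l²: 1.0451z² + 0.0773z + -0.0235 = 0;  Δ = 0.1041;  z = -0.1913 or 0.1174 → z<0 root = -0.1913
x = -0.0243, y = -0.0421

(-0.0243, -0.0421, -0.1913)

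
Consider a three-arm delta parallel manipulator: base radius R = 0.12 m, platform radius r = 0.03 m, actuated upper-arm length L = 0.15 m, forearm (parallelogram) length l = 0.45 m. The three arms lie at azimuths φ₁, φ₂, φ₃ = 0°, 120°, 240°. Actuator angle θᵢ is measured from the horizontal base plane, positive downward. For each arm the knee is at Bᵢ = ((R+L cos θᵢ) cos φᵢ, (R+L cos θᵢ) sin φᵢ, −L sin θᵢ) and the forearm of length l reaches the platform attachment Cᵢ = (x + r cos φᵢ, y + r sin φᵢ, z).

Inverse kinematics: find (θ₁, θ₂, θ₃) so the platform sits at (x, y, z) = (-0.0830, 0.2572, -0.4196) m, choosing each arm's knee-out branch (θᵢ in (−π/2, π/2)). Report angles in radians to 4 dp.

arm 1 (φ=0.0°): x'=-0.0830, y'=0.2572
  A cos θ + B sin θ = C:  0.1730·cos θ + -0.4196·sin θ = -0.3071
  γ=atan2(-0.4196,0.1730)=-1.1797;  ψ=arccos(-0.6767)=2.3141;  θ1=γ+ψ≈1.1344
φ2=120.0° → target in arm frame (0.2642, -0.0567)
  e−x'=-0.1742;  (l²−L²−(e−x')²−y'²−z²)/2L = -0.0988
  √(A²+B²)=0.4543;  θ2 = -1.9644+1.7900 ≈ -0.1744
arm 3 (φ=240.0°): x'=-0.1812, y'=-0.2005
  A=0.2712, B=-0.4196, C=(l²−L²−A²−y'²−z²)/(2L)=-0.3661
  θ3 = atan2(B,A) + arccos(C/0.4996) = 1.3962

θ₁ = 1.1344, θ₂ = -0.1744, θ₃ = 1.3962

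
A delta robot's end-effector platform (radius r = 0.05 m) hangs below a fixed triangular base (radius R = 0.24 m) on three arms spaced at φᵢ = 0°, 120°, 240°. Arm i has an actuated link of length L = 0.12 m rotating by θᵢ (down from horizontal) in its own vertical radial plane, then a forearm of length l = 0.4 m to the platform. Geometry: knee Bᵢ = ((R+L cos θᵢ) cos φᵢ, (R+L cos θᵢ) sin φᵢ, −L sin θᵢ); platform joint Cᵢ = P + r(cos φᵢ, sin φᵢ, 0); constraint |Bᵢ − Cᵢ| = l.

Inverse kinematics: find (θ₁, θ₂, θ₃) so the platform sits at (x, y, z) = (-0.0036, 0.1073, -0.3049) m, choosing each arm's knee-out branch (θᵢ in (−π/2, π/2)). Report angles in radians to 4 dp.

θ₁ = 0.5237, θ₂ = -0.2615, θ₃ = 1.0470

rotate P by −φ1: (-0.0036, 0.1073, -0.3049)
  A cos θ + B sin θ = C:  0.1936·cos θ + -0.3049·sin θ = 0.0152
  θ1 = atan2(B,A) + arccos(C/0.3612) = 0.5237
arm 2 (φ=120.0°): x'=0.0947, y'=-0.0505
  A=0.0953, B=-0.3049, C=(l²−L²−A²−y'²−z²)/(2L)=0.1709
  θ2 = atan2(B,A) + arccos(C/0.3194) = -0.2615
φ3=240.0° → target in arm frame (-0.0911, -0.0568)
  A=0.2811, B=-0.3049, C=(l²−L²−A²−y'²−z²)/(2L)=-0.1234
  γ=atan2(-0.3049,0.2811)=-0.8259;  ψ=arccos(-0.2976)=1.8729;  θ3=γ+ψ≈1.0470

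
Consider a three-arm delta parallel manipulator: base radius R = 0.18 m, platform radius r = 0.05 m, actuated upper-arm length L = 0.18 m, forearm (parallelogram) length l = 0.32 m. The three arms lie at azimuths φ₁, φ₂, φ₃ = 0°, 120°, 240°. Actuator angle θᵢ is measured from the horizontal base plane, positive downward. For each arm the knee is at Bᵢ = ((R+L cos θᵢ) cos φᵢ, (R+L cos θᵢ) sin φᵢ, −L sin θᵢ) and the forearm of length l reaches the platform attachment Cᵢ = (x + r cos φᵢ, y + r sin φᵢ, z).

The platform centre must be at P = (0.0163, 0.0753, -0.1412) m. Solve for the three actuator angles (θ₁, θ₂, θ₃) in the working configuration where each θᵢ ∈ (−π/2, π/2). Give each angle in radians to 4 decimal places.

φ1=0.0° → target in arm frame (0.0163, 0.0753)
  A=0.1137, B=-0.1412, C=(l²−L²−A²−y'²−z²)/(2L)=0.0874
  √(A²+B²)=0.1813;  θ1 = -0.8929+1.0677 ≈ 0.1749
rotate P by −φ2: (0.0571, -0.0518, -0.1412)
  e−x'=0.0729;  (l²−L²−(e−x')²−y'²−z²)/2L = 0.1168
  γ=atan2(-0.1412,0.0729)=-1.0940;  ψ=arccos(0.7352)=0.7448;  θ2=γ+ψ≈-0.3491
φ3=240.0° → target in arm frame (-0.0734, -0.0235)
  A cos θ + B sin θ = C:  0.2034·cos θ + -0.1412·sin θ = 0.0226
  γ=atan2(-0.1412,0.2034)=-0.6069;  ψ=arccos(0.0915)=1.4792;  θ3=γ+ψ≈0.8723

θ₁ = 0.1749, θ₂ = -0.3491, θ₃ = 0.8723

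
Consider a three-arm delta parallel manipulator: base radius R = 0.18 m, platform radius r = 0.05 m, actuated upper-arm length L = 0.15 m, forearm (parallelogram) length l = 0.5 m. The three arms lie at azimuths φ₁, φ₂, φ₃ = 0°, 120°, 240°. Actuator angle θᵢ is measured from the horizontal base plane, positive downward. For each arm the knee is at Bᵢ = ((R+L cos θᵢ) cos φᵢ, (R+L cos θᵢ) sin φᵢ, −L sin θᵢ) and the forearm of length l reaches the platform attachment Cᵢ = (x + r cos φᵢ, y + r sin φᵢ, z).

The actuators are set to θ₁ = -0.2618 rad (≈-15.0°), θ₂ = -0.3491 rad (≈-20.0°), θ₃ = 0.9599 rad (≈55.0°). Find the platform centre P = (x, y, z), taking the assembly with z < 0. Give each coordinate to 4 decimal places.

arm 1 at φ=0.0°: ρ1 = 0.2749;  O1 = (0.2749, 0.0000, 0.0388)
φ2=120.0°: virtual centre (-0.1355, 0.2347, 0.0513), radius l
arm 3 at φ=240.0°: ρ3 = 0.2160;  O3 = (-0.1080, -0.1871, -0.1229)
eliminate P² terms by subtracting sphere 1 from 2 and 3
linear system: -0.8207x+0.4693y = -0.0010−0.0250z; -0.7658x+-0.3742y = -0.0153−-0.3234z
det = 0.6665;  x = 0.0113+-0.2137z,  y = 0.0177+-0.4269z
into |P−O₁|² = l²: 1.2279z² + 0.0199z + -0.1787 = 0;  Δ = 0.8782;  z = -0.3897 or 0.3735 → z<0 root = -0.3897
x = 0.0946, y = 0.1840

(0.0946, 0.1840, -0.3897)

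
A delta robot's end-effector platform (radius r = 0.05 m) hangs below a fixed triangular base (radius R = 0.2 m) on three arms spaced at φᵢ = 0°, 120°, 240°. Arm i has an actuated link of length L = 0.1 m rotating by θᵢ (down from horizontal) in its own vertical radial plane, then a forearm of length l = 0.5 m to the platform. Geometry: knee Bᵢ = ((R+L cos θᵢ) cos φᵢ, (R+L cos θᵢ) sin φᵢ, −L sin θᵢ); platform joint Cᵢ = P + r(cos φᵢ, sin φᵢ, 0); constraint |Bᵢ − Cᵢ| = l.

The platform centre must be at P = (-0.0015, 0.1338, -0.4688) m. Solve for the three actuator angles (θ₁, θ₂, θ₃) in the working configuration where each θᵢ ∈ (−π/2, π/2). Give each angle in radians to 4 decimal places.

φ1=0.0° → target in arm frame (-0.0015, 0.1338)
  A=0.1515, B=-0.4688, C=(l²−L²−A²−y'²−z²)/(2L)=-0.1031
  γ=atan2(-0.4688,0.1515)=-1.2582;  ψ=arccos(-0.2093)=1.7817;  θ1=γ+ψ≈0.5235
arm 2 (φ=120.0°): x'=0.1166, y'=-0.0656
  e−x'=0.0334;  (l²−L²−(e−x')²−y'²−z²)/2L = 0.0740
  γ=atan2(-0.4688,0.0334)=-1.4997;  ψ=arccos(0.1575)=1.4126;  θ2=γ+ψ≈-0.0871
arm 3 (φ=240.0°): x'=-0.1151, y'=-0.0682
  e−x'=0.2651;  (l²−L²−(e−x')²−y'²−z²)/2L = -0.2736
  θ3 = atan2(B,A) + arccos(C/0.5386) = 1.0475

θ₁ = 0.5235, θ₂ = -0.0871, θ₃ = 1.0475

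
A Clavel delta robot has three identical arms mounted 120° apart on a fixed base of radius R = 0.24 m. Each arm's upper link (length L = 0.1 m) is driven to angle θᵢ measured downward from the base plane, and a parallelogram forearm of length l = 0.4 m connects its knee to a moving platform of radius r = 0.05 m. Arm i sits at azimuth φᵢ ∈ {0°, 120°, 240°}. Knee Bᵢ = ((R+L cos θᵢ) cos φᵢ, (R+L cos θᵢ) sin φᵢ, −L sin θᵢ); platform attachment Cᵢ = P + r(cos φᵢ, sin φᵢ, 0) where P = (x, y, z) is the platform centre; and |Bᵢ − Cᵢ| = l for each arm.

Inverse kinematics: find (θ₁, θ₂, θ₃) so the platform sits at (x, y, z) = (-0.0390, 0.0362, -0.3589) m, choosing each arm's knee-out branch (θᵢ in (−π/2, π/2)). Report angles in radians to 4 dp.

φ1=0.0° → target in arm frame (-0.0390, 0.0362)
  A=0.2290, B=-0.3589, C=(l²−L²−A²−y'²−z²)/(2L)=-0.1628
  √(A²+B²)=0.4257;  θ1 = -1.0029+1.9632 ≈ 0.9603
φ2=120.0° → target in arm frame (0.0509, 0.0157)
  A=0.1391, B=-0.3589, C=(l²−L²−A²−y'²−z²)/(2L)=0.0079
  √(A²+B²)=0.3849;  θ2 = -1.2009+1.5502 ≈ 0.3493
φ3=240.0° → target in arm frame (-0.0119, -0.0519)
  e−x'=0.2019;  (l²−L²−(e−x')²−y'²−z²)/2L = -0.1112
  γ=atan2(-0.3589,0.2019)=-1.0585;  ψ=arccos(-0.2701)=1.8443;  θ3=γ+ψ≈0.7858

θ₁ = 0.9603, θ₂ = 0.3493, θ₃ = 0.7858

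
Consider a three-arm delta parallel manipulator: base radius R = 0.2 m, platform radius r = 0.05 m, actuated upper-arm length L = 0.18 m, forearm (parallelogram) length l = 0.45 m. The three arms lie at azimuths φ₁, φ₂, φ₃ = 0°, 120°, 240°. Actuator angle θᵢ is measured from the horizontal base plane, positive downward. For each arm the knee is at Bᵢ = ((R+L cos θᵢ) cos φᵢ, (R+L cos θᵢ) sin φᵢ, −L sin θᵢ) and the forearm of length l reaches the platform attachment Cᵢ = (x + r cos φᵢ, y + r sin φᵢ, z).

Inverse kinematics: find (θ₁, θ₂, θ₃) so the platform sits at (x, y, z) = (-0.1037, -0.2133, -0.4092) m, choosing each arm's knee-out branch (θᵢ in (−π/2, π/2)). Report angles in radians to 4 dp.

φ1=0.0° → target in arm frame (-0.1037, -0.2133)
  e−x'=0.2537;  (l²−L²−(e−x')²−y'²−z²)/2L = -0.2978
  θ1 = atan2(B,A) + arccos(C/0.4815) = 1.2218
arm 2 (φ=120.0°): x'=-0.1329, y'=0.1965
  A=0.2829, B=-0.4092, C=(l²−L²−A²−y'²−z²)/(2L)=-0.3221
  √(A²+B²)=0.4975;  θ2 = -0.9659+2.2751 ≈ 1.3092
rotate P by −φ3: (0.2366, 0.0168, -0.4092)
  A cos θ + B sin θ = C:  -0.0866·cos θ + -0.4092·sin θ = -0.0142
  √(A²+B²)=0.4183;  θ3 = -1.7793+1.6048 ≈ -0.1745

θ₁ = 1.2218, θ₂ = 1.3092, θ₃ = -0.1745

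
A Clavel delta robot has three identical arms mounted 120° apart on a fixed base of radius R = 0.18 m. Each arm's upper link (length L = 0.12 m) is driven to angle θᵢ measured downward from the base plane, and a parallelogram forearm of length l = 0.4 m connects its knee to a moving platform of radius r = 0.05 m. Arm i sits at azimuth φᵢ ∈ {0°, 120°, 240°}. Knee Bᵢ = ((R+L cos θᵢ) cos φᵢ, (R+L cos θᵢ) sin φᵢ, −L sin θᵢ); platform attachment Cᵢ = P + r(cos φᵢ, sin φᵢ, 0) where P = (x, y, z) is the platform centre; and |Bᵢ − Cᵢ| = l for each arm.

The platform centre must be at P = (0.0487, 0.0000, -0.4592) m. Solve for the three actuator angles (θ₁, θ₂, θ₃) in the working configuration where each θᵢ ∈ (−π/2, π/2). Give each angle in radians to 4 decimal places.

θ₁ = 0.8726, θ₂ = 1.2214, θ₃ = 1.2214

φ1=0.0° → target in arm frame (0.0487, 0.0000)
  e−x'=0.0813;  (l²−L²−(e−x')²−y'²−z²)/2L = -0.2995
  √(A²+B²)=0.4663;  θ1 = -1.3956+2.2681 ≈ 0.8726
arm 2 (φ=120.0°): x'=-0.0243, y'=-0.0422
  e−x'=0.1543;  (l²−L²−(e−x')²−y'²−z²)/2L = -0.3786
  θ2 = atan2(B,A) + arccos(C/0.4844) = 1.2214
rotate P by −φ3: (-0.0244, 0.0422, -0.4592)
  A=0.1544, B=-0.4592, C=(l²−L²−A²−y'²−z²)/(2L)=-0.3786
  γ=atan2(-0.4592,0.1544)=-1.2465;  ψ=arccos(-0.7815)=2.4679;  θ3=γ+ψ≈1.2214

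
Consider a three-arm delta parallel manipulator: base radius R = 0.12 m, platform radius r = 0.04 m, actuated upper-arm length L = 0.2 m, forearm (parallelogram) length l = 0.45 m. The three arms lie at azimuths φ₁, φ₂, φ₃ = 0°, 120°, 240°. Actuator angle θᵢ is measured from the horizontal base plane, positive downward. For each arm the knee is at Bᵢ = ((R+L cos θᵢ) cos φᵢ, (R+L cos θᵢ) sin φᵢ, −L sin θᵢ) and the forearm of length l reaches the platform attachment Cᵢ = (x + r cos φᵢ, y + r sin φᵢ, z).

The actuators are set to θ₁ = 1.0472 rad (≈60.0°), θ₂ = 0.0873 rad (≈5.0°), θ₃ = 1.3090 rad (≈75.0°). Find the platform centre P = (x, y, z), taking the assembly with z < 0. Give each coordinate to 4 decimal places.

S1 = (0.1800·cos0.0°, 0.1800·sin0.0°, -0.1732) = (0.1800, 0.0000, -0.1732)
arm 2 at φ=120.0°: e+L cos θ2 = 0.2792;  S2 = (-0.1396, 0.2418, -0.0174)
arm 3 at φ=240.0°: e+L cos θ3 = 0.1318;  S3 = (-0.0659, -0.1141, -0.1932)
eliminate P² terms by subtracting sphere 1 from 2 and 3
[-0.6392 0.4837 0.3115]·P = 0.0159;  [-0.4918 -0.2282 -0.0400]·P = -0.0077
Cramer: x(z) = 0.0003+0.1349z;  y(z) = 0.0332-0.4658z
sphere 1 gives Az²+Bz+C=0 with A=1.2352, B=0.2670, C=-0.1391;  B²−4AC=0.7585;  roots -0.4606, 0.2445;  negative root z = -0.4606
x = -0.0619, y = 0.2478

(-0.0619, 0.2478, -0.4606)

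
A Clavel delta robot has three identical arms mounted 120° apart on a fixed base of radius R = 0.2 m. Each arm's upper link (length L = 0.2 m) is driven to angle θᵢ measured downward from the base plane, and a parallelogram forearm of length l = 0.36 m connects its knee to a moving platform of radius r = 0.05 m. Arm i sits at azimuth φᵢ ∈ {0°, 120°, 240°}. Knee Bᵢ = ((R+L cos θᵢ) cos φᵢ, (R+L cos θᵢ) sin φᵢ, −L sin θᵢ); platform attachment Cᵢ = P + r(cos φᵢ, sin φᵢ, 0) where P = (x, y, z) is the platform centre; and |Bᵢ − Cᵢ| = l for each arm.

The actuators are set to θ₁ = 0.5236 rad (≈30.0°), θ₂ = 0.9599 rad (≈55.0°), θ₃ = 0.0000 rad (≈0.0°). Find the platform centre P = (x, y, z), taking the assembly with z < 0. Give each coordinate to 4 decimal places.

φ1=0.0°: virtual centre (0.3232, 0.0000, -0.1000), radius l
centre 2 = (0.2647·cos120.0°, 0.2647·sin120.0°, -0.1638) = (-0.1324, 0.2293, -0.1638)
φ3=240.0°: virtual centre (-0.1750, -0.3031, 0.0000), radius l
|centre ₂|²−|centre ₁|² = -0.0175;  |centre ₃|²−|centre ₁|² = 0.0080
linear system: -0.9111x+0.4585y = -0.0175−-0.1277z; -0.9964x+-0.6062y = 0.0080−0.2000z
Cramer: x(z) = 0.0069+0.0142z;  y(z) = -0.0246+0.3066z
into |P−centre ₁|² = l²: 1.0942z² + 0.1760z + -0.0189 = 0;  Δ = 0.1139;  z = -0.2346 or 0.0738 → z<0 root = -0.2346
x = 0.0036, y = -0.0965

(0.0036, -0.0965, -0.2346)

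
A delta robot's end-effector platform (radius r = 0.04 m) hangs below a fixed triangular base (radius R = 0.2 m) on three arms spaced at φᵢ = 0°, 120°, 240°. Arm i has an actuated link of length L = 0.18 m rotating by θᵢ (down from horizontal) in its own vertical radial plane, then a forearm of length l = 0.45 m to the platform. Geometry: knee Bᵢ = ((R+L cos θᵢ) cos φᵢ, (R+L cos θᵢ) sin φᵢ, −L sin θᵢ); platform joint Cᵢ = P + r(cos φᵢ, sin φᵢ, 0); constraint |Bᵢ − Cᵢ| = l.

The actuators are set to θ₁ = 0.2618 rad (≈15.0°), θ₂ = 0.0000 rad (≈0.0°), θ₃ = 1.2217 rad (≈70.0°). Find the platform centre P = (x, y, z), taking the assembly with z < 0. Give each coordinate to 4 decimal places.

(0.0658, 0.1735, -0.3637)

arm 1 at φ=0.0°: (R−r)+L cos θ1 = 0.3339;  S1 = (0.3339, 0.0000, -0.0466)
arm 2 at φ=120.0°: (R−r)+L cos θ2 = 0.3400;  S2 = (-0.1700, 0.2944, 0.0000)
φ3=240.0°: virtual centre (-0.1108, -0.1919, -0.1691), radius l
subtract pairs → two planes through P
linear system: -1.0077x+0.5889y = 0.0020−0.0932z; -0.8893x+-0.3838y = -0.0359−-0.2451z
det = 0.9104;  x = 0.0224+-0.1193z,  y = 0.0417+-0.3623z
sphere 1 gives Az²+Bz+C=0 with A=1.1455, B=0.1373, C=-0.1016;  B²−4AC=0.4843;  roots -0.3637, 0.2439;  negative root z = -0.3637
x = 0.0658, y = 0.1735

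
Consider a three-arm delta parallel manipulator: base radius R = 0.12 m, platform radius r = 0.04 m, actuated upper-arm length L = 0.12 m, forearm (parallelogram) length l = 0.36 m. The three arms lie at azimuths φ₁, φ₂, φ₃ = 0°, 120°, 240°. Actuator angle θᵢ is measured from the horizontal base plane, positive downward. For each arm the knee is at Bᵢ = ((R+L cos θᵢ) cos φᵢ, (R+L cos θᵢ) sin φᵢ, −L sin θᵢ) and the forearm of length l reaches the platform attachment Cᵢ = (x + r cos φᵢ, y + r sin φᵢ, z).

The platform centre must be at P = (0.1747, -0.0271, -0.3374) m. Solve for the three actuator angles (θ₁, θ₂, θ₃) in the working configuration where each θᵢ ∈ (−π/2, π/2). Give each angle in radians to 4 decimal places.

rotate P by −φ1: (0.1747, -0.0271, -0.3374)
  A=-0.0947, B=-0.3374, C=(l²−L²−A²−y'²−z²)/(2L)=-0.0348
  θ1 = atan2(B,A) + arccos(C/0.3504) = -0.1743
rotate P by −φ2: (-0.1108, -0.1377, -0.3374)
  e−x'=0.1908;  (l²−L²−(e−x')²−y'²−z²)/2L = -0.2251
  √(A²+B²)=0.3876;  θ2 = -1.0561+2.1904 ≈ 1.1343
arm 3 (φ=240.0°): x'=-0.0639, y'=0.1648
  e−x'=0.1439;  (l²−L²−(e−x')²−y'²−z²)/2L = -0.1938
  √(A²+B²)=0.3668;  θ3 = -1.1677+2.1275 ≈ 0.9598

θ₁ = -0.1743, θ₂ = 1.1343, θ₃ = 0.9598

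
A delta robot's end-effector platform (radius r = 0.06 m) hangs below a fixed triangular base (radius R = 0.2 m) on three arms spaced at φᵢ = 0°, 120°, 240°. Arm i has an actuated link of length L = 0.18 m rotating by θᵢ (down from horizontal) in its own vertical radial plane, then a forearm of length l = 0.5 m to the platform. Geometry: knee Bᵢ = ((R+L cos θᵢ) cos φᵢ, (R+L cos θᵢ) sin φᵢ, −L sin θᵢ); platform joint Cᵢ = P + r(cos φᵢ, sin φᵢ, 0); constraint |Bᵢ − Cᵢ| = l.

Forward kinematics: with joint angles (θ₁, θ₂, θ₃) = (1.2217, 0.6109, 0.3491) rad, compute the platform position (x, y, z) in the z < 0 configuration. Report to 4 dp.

(-0.1632, -0.0435, -0.5084)

arm 1 at φ=0.0°: e+L cos θ1 = 0.2016;  centre 1 = (0.2016, 0.0000, -0.1691)
φ2=120.0°: virtual centre (-0.1437, 0.2489, -0.1032), radius l
φ3=240.0°: virtual centre (-0.1546, -0.2677, -0.0616), radius l
subtract pairs → two planes through P
plane₁₂: -0.6906x+0.4979y+0.1318z = 0.0240
det = 0.7244;  x = -0.0385+0.2453z,  y = -0.0051+0.0755z
quadratic in z: (1.0659)z²+(0.2198)z+(-0.1637)=0, √Δ=0.8640 → z ∈ {-0.5084, 0.3022}; z = -0.5084 (taking z<0)
x = -0.1632, y = -0.0435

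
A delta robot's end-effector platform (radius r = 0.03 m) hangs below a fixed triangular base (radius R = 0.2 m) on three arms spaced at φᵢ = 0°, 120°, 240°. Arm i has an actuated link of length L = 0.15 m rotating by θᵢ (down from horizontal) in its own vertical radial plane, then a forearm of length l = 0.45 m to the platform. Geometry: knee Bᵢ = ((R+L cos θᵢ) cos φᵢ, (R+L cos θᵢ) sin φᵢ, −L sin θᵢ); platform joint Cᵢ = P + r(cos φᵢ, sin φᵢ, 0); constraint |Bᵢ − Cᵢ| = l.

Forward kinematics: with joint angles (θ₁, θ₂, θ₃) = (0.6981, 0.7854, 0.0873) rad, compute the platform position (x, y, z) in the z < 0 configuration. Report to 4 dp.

φ1=0.0°: virtual centre (0.2849, 0.0000, -0.0964), radius l
S2 = (0.2761·cos120.0°, 0.2761·sin120.0°, -0.1061) = (-0.1380, 0.2391, -0.1061)
arm 3 at φ=240.0°: (R−r)+L cos θ3 = 0.3194;  S3 = (-0.1597, -0.2766, -0.0131)
eliminate P² terms by subtracting sphere 1 from 2 and 3
linear system: -0.8459x+0.4782y = -0.0030−-0.0193z; -0.8892x+-0.5533y = 0.0117−0.1667z
Cramer: x(z) = -0.0044+0.0773z;  y(z) = -0.0141+0.1771z
into |P−S₁|² = l²: 1.0373z² + 0.1431z + -0.1093 = 0;  Δ = 0.4740;  z = -0.4008 or 0.2629 → z<0 root = -0.4008
x = -0.0354, y = -0.0851

(-0.0354, -0.0851, -0.4008)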